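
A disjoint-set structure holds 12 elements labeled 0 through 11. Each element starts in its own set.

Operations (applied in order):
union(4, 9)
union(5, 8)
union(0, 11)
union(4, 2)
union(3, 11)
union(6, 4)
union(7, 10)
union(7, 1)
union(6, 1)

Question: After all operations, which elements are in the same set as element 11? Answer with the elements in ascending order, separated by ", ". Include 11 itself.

Answer: 0, 3, 11

Derivation:
Step 1: union(4, 9) -> merged; set of 4 now {4, 9}
Step 2: union(5, 8) -> merged; set of 5 now {5, 8}
Step 3: union(0, 11) -> merged; set of 0 now {0, 11}
Step 4: union(4, 2) -> merged; set of 4 now {2, 4, 9}
Step 5: union(3, 11) -> merged; set of 3 now {0, 3, 11}
Step 6: union(6, 4) -> merged; set of 6 now {2, 4, 6, 9}
Step 7: union(7, 10) -> merged; set of 7 now {7, 10}
Step 8: union(7, 1) -> merged; set of 7 now {1, 7, 10}
Step 9: union(6, 1) -> merged; set of 6 now {1, 2, 4, 6, 7, 9, 10}
Component of 11: {0, 3, 11}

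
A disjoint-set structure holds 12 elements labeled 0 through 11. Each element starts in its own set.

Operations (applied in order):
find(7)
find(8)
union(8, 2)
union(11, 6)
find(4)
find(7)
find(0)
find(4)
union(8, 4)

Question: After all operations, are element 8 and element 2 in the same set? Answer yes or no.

Answer: yes

Derivation:
Step 1: find(7) -> no change; set of 7 is {7}
Step 2: find(8) -> no change; set of 8 is {8}
Step 3: union(8, 2) -> merged; set of 8 now {2, 8}
Step 4: union(11, 6) -> merged; set of 11 now {6, 11}
Step 5: find(4) -> no change; set of 4 is {4}
Step 6: find(7) -> no change; set of 7 is {7}
Step 7: find(0) -> no change; set of 0 is {0}
Step 8: find(4) -> no change; set of 4 is {4}
Step 9: union(8, 4) -> merged; set of 8 now {2, 4, 8}
Set of 8: {2, 4, 8}; 2 is a member.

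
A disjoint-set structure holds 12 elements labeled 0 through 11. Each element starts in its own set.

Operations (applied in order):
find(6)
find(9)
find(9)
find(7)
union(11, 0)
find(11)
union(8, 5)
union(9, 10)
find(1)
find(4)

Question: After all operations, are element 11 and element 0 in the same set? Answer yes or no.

Answer: yes

Derivation:
Step 1: find(6) -> no change; set of 6 is {6}
Step 2: find(9) -> no change; set of 9 is {9}
Step 3: find(9) -> no change; set of 9 is {9}
Step 4: find(7) -> no change; set of 7 is {7}
Step 5: union(11, 0) -> merged; set of 11 now {0, 11}
Step 6: find(11) -> no change; set of 11 is {0, 11}
Step 7: union(8, 5) -> merged; set of 8 now {5, 8}
Step 8: union(9, 10) -> merged; set of 9 now {9, 10}
Step 9: find(1) -> no change; set of 1 is {1}
Step 10: find(4) -> no change; set of 4 is {4}
Set of 11: {0, 11}; 0 is a member.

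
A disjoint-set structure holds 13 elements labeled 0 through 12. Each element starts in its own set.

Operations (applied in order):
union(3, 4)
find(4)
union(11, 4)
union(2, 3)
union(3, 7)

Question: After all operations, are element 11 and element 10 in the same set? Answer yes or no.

Answer: no

Derivation:
Step 1: union(3, 4) -> merged; set of 3 now {3, 4}
Step 2: find(4) -> no change; set of 4 is {3, 4}
Step 3: union(11, 4) -> merged; set of 11 now {3, 4, 11}
Step 4: union(2, 3) -> merged; set of 2 now {2, 3, 4, 11}
Step 5: union(3, 7) -> merged; set of 3 now {2, 3, 4, 7, 11}
Set of 11: {2, 3, 4, 7, 11}; 10 is not a member.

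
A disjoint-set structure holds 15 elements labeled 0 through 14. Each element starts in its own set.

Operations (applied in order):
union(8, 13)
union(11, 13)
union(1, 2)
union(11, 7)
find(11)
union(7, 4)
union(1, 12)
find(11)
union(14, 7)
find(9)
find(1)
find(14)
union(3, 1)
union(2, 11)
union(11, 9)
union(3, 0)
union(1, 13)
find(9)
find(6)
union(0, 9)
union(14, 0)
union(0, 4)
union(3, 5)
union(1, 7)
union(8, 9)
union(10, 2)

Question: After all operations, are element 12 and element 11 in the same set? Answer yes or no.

Step 1: union(8, 13) -> merged; set of 8 now {8, 13}
Step 2: union(11, 13) -> merged; set of 11 now {8, 11, 13}
Step 3: union(1, 2) -> merged; set of 1 now {1, 2}
Step 4: union(11, 7) -> merged; set of 11 now {7, 8, 11, 13}
Step 5: find(11) -> no change; set of 11 is {7, 8, 11, 13}
Step 6: union(7, 4) -> merged; set of 7 now {4, 7, 8, 11, 13}
Step 7: union(1, 12) -> merged; set of 1 now {1, 2, 12}
Step 8: find(11) -> no change; set of 11 is {4, 7, 8, 11, 13}
Step 9: union(14, 7) -> merged; set of 14 now {4, 7, 8, 11, 13, 14}
Step 10: find(9) -> no change; set of 9 is {9}
Step 11: find(1) -> no change; set of 1 is {1, 2, 12}
Step 12: find(14) -> no change; set of 14 is {4, 7, 8, 11, 13, 14}
Step 13: union(3, 1) -> merged; set of 3 now {1, 2, 3, 12}
Step 14: union(2, 11) -> merged; set of 2 now {1, 2, 3, 4, 7, 8, 11, 12, 13, 14}
Step 15: union(11, 9) -> merged; set of 11 now {1, 2, 3, 4, 7, 8, 9, 11, 12, 13, 14}
Step 16: union(3, 0) -> merged; set of 3 now {0, 1, 2, 3, 4, 7, 8, 9, 11, 12, 13, 14}
Step 17: union(1, 13) -> already same set; set of 1 now {0, 1, 2, 3, 4, 7, 8, 9, 11, 12, 13, 14}
Step 18: find(9) -> no change; set of 9 is {0, 1, 2, 3, 4, 7, 8, 9, 11, 12, 13, 14}
Step 19: find(6) -> no change; set of 6 is {6}
Step 20: union(0, 9) -> already same set; set of 0 now {0, 1, 2, 3, 4, 7, 8, 9, 11, 12, 13, 14}
Step 21: union(14, 0) -> already same set; set of 14 now {0, 1, 2, 3, 4, 7, 8, 9, 11, 12, 13, 14}
Step 22: union(0, 4) -> already same set; set of 0 now {0, 1, 2, 3, 4, 7, 8, 9, 11, 12, 13, 14}
Step 23: union(3, 5) -> merged; set of 3 now {0, 1, 2, 3, 4, 5, 7, 8, 9, 11, 12, 13, 14}
Step 24: union(1, 7) -> already same set; set of 1 now {0, 1, 2, 3, 4, 5, 7, 8, 9, 11, 12, 13, 14}
Step 25: union(8, 9) -> already same set; set of 8 now {0, 1, 2, 3, 4, 5, 7, 8, 9, 11, 12, 13, 14}
Step 26: union(10, 2) -> merged; set of 10 now {0, 1, 2, 3, 4, 5, 7, 8, 9, 10, 11, 12, 13, 14}
Set of 12: {0, 1, 2, 3, 4, 5, 7, 8, 9, 10, 11, 12, 13, 14}; 11 is a member.

Answer: yes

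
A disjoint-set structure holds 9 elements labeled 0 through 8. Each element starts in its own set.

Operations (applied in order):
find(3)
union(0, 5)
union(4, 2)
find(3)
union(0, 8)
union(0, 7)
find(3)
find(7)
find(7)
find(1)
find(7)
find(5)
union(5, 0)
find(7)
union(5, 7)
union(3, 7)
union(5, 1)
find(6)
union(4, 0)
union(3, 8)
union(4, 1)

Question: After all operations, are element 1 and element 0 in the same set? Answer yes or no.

Answer: yes

Derivation:
Step 1: find(3) -> no change; set of 3 is {3}
Step 2: union(0, 5) -> merged; set of 0 now {0, 5}
Step 3: union(4, 2) -> merged; set of 4 now {2, 4}
Step 4: find(3) -> no change; set of 3 is {3}
Step 5: union(0, 8) -> merged; set of 0 now {0, 5, 8}
Step 6: union(0, 7) -> merged; set of 0 now {0, 5, 7, 8}
Step 7: find(3) -> no change; set of 3 is {3}
Step 8: find(7) -> no change; set of 7 is {0, 5, 7, 8}
Step 9: find(7) -> no change; set of 7 is {0, 5, 7, 8}
Step 10: find(1) -> no change; set of 1 is {1}
Step 11: find(7) -> no change; set of 7 is {0, 5, 7, 8}
Step 12: find(5) -> no change; set of 5 is {0, 5, 7, 8}
Step 13: union(5, 0) -> already same set; set of 5 now {0, 5, 7, 8}
Step 14: find(7) -> no change; set of 7 is {0, 5, 7, 8}
Step 15: union(5, 7) -> already same set; set of 5 now {0, 5, 7, 8}
Step 16: union(3, 7) -> merged; set of 3 now {0, 3, 5, 7, 8}
Step 17: union(5, 1) -> merged; set of 5 now {0, 1, 3, 5, 7, 8}
Step 18: find(6) -> no change; set of 6 is {6}
Step 19: union(4, 0) -> merged; set of 4 now {0, 1, 2, 3, 4, 5, 7, 8}
Step 20: union(3, 8) -> already same set; set of 3 now {0, 1, 2, 3, 4, 5, 7, 8}
Step 21: union(4, 1) -> already same set; set of 4 now {0, 1, 2, 3, 4, 5, 7, 8}
Set of 1: {0, 1, 2, 3, 4, 5, 7, 8}; 0 is a member.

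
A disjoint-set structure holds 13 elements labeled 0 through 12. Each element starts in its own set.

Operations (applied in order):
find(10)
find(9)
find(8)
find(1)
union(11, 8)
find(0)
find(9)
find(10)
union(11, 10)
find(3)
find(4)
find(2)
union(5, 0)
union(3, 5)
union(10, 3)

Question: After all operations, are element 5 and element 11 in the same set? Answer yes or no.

Answer: yes

Derivation:
Step 1: find(10) -> no change; set of 10 is {10}
Step 2: find(9) -> no change; set of 9 is {9}
Step 3: find(8) -> no change; set of 8 is {8}
Step 4: find(1) -> no change; set of 1 is {1}
Step 5: union(11, 8) -> merged; set of 11 now {8, 11}
Step 6: find(0) -> no change; set of 0 is {0}
Step 7: find(9) -> no change; set of 9 is {9}
Step 8: find(10) -> no change; set of 10 is {10}
Step 9: union(11, 10) -> merged; set of 11 now {8, 10, 11}
Step 10: find(3) -> no change; set of 3 is {3}
Step 11: find(4) -> no change; set of 4 is {4}
Step 12: find(2) -> no change; set of 2 is {2}
Step 13: union(5, 0) -> merged; set of 5 now {0, 5}
Step 14: union(3, 5) -> merged; set of 3 now {0, 3, 5}
Step 15: union(10, 3) -> merged; set of 10 now {0, 3, 5, 8, 10, 11}
Set of 5: {0, 3, 5, 8, 10, 11}; 11 is a member.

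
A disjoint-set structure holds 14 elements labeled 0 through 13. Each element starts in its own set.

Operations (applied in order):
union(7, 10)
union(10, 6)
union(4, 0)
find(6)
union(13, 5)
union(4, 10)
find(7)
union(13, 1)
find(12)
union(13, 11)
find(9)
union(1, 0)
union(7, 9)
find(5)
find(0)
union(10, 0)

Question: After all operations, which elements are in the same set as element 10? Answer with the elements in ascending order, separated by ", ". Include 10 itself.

Answer: 0, 1, 4, 5, 6, 7, 9, 10, 11, 13

Derivation:
Step 1: union(7, 10) -> merged; set of 7 now {7, 10}
Step 2: union(10, 6) -> merged; set of 10 now {6, 7, 10}
Step 3: union(4, 0) -> merged; set of 4 now {0, 4}
Step 4: find(6) -> no change; set of 6 is {6, 7, 10}
Step 5: union(13, 5) -> merged; set of 13 now {5, 13}
Step 6: union(4, 10) -> merged; set of 4 now {0, 4, 6, 7, 10}
Step 7: find(7) -> no change; set of 7 is {0, 4, 6, 7, 10}
Step 8: union(13, 1) -> merged; set of 13 now {1, 5, 13}
Step 9: find(12) -> no change; set of 12 is {12}
Step 10: union(13, 11) -> merged; set of 13 now {1, 5, 11, 13}
Step 11: find(9) -> no change; set of 9 is {9}
Step 12: union(1, 0) -> merged; set of 1 now {0, 1, 4, 5, 6, 7, 10, 11, 13}
Step 13: union(7, 9) -> merged; set of 7 now {0, 1, 4, 5, 6, 7, 9, 10, 11, 13}
Step 14: find(5) -> no change; set of 5 is {0, 1, 4, 5, 6, 7, 9, 10, 11, 13}
Step 15: find(0) -> no change; set of 0 is {0, 1, 4, 5, 6, 7, 9, 10, 11, 13}
Step 16: union(10, 0) -> already same set; set of 10 now {0, 1, 4, 5, 6, 7, 9, 10, 11, 13}
Component of 10: {0, 1, 4, 5, 6, 7, 9, 10, 11, 13}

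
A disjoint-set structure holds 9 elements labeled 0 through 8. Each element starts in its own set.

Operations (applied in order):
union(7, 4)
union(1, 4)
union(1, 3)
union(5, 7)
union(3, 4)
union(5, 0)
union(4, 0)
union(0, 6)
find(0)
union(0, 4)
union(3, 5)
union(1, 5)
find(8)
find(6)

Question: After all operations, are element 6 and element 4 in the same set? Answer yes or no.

Step 1: union(7, 4) -> merged; set of 7 now {4, 7}
Step 2: union(1, 4) -> merged; set of 1 now {1, 4, 7}
Step 3: union(1, 3) -> merged; set of 1 now {1, 3, 4, 7}
Step 4: union(5, 7) -> merged; set of 5 now {1, 3, 4, 5, 7}
Step 5: union(3, 4) -> already same set; set of 3 now {1, 3, 4, 5, 7}
Step 6: union(5, 0) -> merged; set of 5 now {0, 1, 3, 4, 5, 7}
Step 7: union(4, 0) -> already same set; set of 4 now {0, 1, 3, 4, 5, 7}
Step 8: union(0, 6) -> merged; set of 0 now {0, 1, 3, 4, 5, 6, 7}
Step 9: find(0) -> no change; set of 0 is {0, 1, 3, 4, 5, 6, 7}
Step 10: union(0, 4) -> already same set; set of 0 now {0, 1, 3, 4, 5, 6, 7}
Step 11: union(3, 5) -> already same set; set of 3 now {0, 1, 3, 4, 5, 6, 7}
Step 12: union(1, 5) -> already same set; set of 1 now {0, 1, 3, 4, 5, 6, 7}
Step 13: find(8) -> no change; set of 8 is {8}
Step 14: find(6) -> no change; set of 6 is {0, 1, 3, 4, 5, 6, 7}
Set of 6: {0, 1, 3, 4, 5, 6, 7}; 4 is a member.

Answer: yes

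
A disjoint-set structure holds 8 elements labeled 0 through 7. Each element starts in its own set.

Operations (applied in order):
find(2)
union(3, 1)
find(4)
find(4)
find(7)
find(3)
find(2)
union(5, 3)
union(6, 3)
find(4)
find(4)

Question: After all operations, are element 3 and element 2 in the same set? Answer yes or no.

Answer: no

Derivation:
Step 1: find(2) -> no change; set of 2 is {2}
Step 2: union(3, 1) -> merged; set of 3 now {1, 3}
Step 3: find(4) -> no change; set of 4 is {4}
Step 4: find(4) -> no change; set of 4 is {4}
Step 5: find(7) -> no change; set of 7 is {7}
Step 6: find(3) -> no change; set of 3 is {1, 3}
Step 7: find(2) -> no change; set of 2 is {2}
Step 8: union(5, 3) -> merged; set of 5 now {1, 3, 5}
Step 9: union(6, 3) -> merged; set of 6 now {1, 3, 5, 6}
Step 10: find(4) -> no change; set of 4 is {4}
Step 11: find(4) -> no change; set of 4 is {4}
Set of 3: {1, 3, 5, 6}; 2 is not a member.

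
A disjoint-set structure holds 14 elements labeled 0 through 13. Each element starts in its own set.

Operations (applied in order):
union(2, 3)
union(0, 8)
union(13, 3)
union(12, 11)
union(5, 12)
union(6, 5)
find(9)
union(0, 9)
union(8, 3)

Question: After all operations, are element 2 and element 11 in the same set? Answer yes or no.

Answer: no

Derivation:
Step 1: union(2, 3) -> merged; set of 2 now {2, 3}
Step 2: union(0, 8) -> merged; set of 0 now {0, 8}
Step 3: union(13, 3) -> merged; set of 13 now {2, 3, 13}
Step 4: union(12, 11) -> merged; set of 12 now {11, 12}
Step 5: union(5, 12) -> merged; set of 5 now {5, 11, 12}
Step 6: union(6, 5) -> merged; set of 6 now {5, 6, 11, 12}
Step 7: find(9) -> no change; set of 9 is {9}
Step 8: union(0, 9) -> merged; set of 0 now {0, 8, 9}
Step 9: union(8, 3) -> merged; set of 8 now {0, 2, 3, 8, 9, 13}
Set of 2: {0, 2, 3, 8, 9, 13}; 11 is not a member.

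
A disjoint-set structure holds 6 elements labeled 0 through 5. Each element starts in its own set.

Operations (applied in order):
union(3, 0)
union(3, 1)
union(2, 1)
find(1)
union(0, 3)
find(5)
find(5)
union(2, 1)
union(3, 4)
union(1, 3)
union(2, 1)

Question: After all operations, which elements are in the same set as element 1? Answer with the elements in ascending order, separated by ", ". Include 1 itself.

Answer: 0, 1, 2, 3, 4

Derivation:
Step 1: union(3, 0) -> merged; set of 3 now {0, 3}
Step 2: union(3, 1) -> merged; set of 3 now {0, 1, 3}
Step 3: union(2, 1) -> merged; set of 2 now {0, 1, 2, 3}
Step 4: find(1) -> no change; set of 1 is {0, 1, 2, 3}
Step 5: union(0, 3) -> already same set; set of 0 now {0, 1, 2, 3}
Step 6: find(5) -> no change; set of 5 is {5}
Step 7: find(5) -> no change; set of 5 is {5}
Step 8: union(2, 1) -> already same set; set of 2 now {0, 1, 2, 3}
Step 9: union(3, 4) -> merged; set of 3 now {0, 1, 2, 3, 4}
Step 10: union(1, 3) -> already same set; set of 1 now {0, 1, 2, 3, 4}
Step 11: union(2, 1) -> already same set; set of 2 now {0, 1, 2, 3, 4}
Component of 1: {0, 1, 2, 3, 4}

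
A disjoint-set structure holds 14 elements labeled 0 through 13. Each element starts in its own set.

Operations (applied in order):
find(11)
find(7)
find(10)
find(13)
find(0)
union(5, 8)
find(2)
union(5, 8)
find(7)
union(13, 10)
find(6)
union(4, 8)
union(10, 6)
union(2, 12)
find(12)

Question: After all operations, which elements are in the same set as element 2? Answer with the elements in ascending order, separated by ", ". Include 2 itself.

Answer: 2, 12

Derivation:
Step 1: find(11) -> no change; set of 11 is {11}
Step 2: find(7) -> no change; set of 7 is {7}
Step 3: find(10) -> no change; set of 10 is {10}
Step 4: find(13) -> no change; set of 13 is {13}
Step 5: find(0) -> no change; set of 0 is {0}
Step 6: union(5, 8) -> merged; set of 5 now {5, 8}
Step 7: find(2) -> no change; set of 2 is {2}
Step 8: union(5, 8) -> already same set; set of 5 now {5, 8}
Step 9: find(7) -> no change; set of 7 is {7}
Step 10: union(13, 10) -> merged; set of 13 now {10, 13}
Step 11: find(6) -> no change; set of 6 is {6}
Step 12: union(4, 8) -> merged; set of 4 now {4, 5, 8}
Step 13: union(10, 6) -> merged; set of 10 now {6, 10, 13}
Step 14: union(2, 12) -> merged; set of 2 now {2, 12}
Step 15: find(12) -> no change; set of 12 is {2, 12}
Component of 2: {2, 12}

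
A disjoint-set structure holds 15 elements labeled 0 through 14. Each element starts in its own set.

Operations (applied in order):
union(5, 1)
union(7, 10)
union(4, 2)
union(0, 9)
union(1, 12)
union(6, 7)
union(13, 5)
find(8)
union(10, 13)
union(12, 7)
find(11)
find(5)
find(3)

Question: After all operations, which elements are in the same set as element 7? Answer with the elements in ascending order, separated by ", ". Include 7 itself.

Step 1: union(5, 1) -> merged; set of 5 now {1, 5}
Step 2: union(7, 10) -> merged; set of 7 now {7, 10}
Step 3: union(4, 2) -> merged; set of 4 now {2, 4}
Step 4: union(0, 9) -> merged; set of 0 now {0, 9}
Step 5: union(1, 12) -> merged; set of 1 now {1, 5, 12}
Step 6: union(6, 7) -> merged; set of 6 now {6, 7, 10}
Step 7: union(13, 5) -> merged; set of 13 now {1, 5, 12, 13}
Step 8: find(8) -> no change; set of 8 is {8}
Step 9: union(10, 13) -> merged; set of 10 now {1, 5, 6, 7, 10, 12, 13}
Step 10: union(12, 7) -> already same set; set of 12 now {1, 5, 6, 7, 10, 12, 13}
Step 11: find(11) -> no change; set of 11 is {11}
Step 12: find(5) -> no change; set of 5 is {1, 5, 6, 7, 10, 12, 13}
Step 13: find(3) -> no change; set of 3 is {3}
Component of 7: {1, 5, 6, 7, 10, 12, 13}

Answer: 1, 5, 6, 7, 10, 12, 13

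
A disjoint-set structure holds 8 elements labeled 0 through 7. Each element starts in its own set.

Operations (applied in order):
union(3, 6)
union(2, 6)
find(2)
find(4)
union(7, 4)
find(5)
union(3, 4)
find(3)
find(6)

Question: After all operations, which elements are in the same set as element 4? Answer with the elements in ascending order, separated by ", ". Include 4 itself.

Step 1: union(3, 6) -> merged; set of 3 now {3, 6}
Step 2: union(2, 6) -> merged; set of 2 now {2, 3, 6}
Step 3: find(2) -> no change; set of 2 is {2, 3, 6}
Step 4: find(4) -> no change; set of 4 is {4}
Step 5: union(7, 4) -> merged; set of 7 now {4, 7}
Step 6: find(5) -> no change; set of 5 is {5}
Step 7: union(3, 4) -> merged; set of 3 now {2, 3, 4, 6, 7}
Step 8: find(3) -> no change; set of 3 is {2, 3, 4, 6, 7}
Step 9: find(6) -> no change; set of 6 is {2, 3, 4, 6, 7}
Component of 4: {2, 3, 4, 6, 7}

Answer: 2, 3, 4, 6, 7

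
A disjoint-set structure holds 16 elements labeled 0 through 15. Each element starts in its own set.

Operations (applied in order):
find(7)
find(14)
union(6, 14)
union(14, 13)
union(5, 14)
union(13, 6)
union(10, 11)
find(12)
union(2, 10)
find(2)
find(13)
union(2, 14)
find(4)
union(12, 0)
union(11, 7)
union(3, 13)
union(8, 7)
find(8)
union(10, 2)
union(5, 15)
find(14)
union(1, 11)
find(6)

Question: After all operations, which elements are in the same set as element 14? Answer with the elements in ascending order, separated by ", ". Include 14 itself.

Answer: 1, 2, 3, 5, 6, 7, 8, 10, 11, 13, 14, 15

Derivation:
Step 1: find(7) -> no change; set of 7 is {7}
Step 2: find(14) -> no change; set of 14 is {14}
Step 3: union(6, 14) -> merged; set of 6 now {6, 14}
Step 4: union(14, 13) -> merged; set of 14 now {6, 13, 14}
Step 5: union(5, 14) -> merged; set of 5 now {5, 6, 13, 14}
Step 6: union(13, 6) -> already same set; set of 13 now {5, 6, 13, 14}
Step 7: union(10, 11) -> merged; set of 10 now {10, 11}
Step 8: find(12) -> no change; set of 12 is {12}
Step 9: union(2, 10) -> merged; set of 2 now {2, 10, 11}
Step 10: find(2) -> no change; set of 2 is {2, 10, 11}
Step 11: find(13) -> no change; set of 13 is {5, 6, 13, 14}
Step 12: union(2, 14) -> merged; set of 2 now {2, 5, 6, 10, 11, 13, 14}
Step 13: find(4) -> no change; set of 4 is {4}
Step 14: union(12, 0) -> merged; set of 12 now {0, 12}
Step 15: union(11, 7) -> merged; set of 11 now {2, 5, 6, 7, 10, 11, 13, 14}
Step 16: union(3, 13) -> merged; set of 3 now {2, 3, 5, 6, 7, 10, 11, 13, 14}
Step 17: union(8, 7) -> merged; set of 8 now {2, 3, 5, 6, 7, 8, 10, 11, 13, 14}
Step 18: find(8) -> no change; set of 8 is {2, 3, 5, 6, 7, 8, 10, 11, 13, 14}
Step 19: union(10, 2) -> already same set; set of 10 now {2, 3, 5, 6, 7, 8, 10, 11, 13, 14}
Step 20: union(5, 15) -> merged; set of 5 now {2, 3, 5, 6, 7, 8, 10, 11, 13, 14, 15}
Step 21: find(14) -> no change; set of 14 is {2, 3, 5, 6, 7, 8, 10, 11, 13, 14, 15}
Step 22: union(1, 11) -> merged; set of 1 now {1, 2, 3, 5, 6, 7, 8, 10, 11, 13, 14, 15}
Step 23: find(6) -> no change; set of 6 is {1, 2, 3, 5, 6, 7, 8, 10, 11, 13, 14, 15}
Component of 14: {1, 2, 3, 5, 6, 7, 8, 10, 11, 13, 14, 15}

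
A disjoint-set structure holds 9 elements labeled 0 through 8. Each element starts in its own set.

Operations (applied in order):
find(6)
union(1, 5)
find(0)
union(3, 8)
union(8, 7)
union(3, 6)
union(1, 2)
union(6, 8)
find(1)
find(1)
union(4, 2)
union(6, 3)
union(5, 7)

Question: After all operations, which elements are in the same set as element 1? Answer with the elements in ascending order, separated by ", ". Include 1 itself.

Step 1: find(6) -> no change; set of 6 is {6}
Step 2: union(1, 5) -> merged; set of 1 now {1, 5}
Step 3: find(0) -> no change; set of 0 is {0}
Step 4: union(3, 8) -> merged; set of 3 now {3, 8}
Step 5: union(8, 7) -> merged; set of 8 now {3, 7, 8}
Step 6: union(3, 6) -> merged; set of 3 now {3, 6, 7, 8}
Step 7: union(1, 2) -> merged; set of 1 now {1, 2, 5}
Step 8: union(6, 8) -> already same set; set of 6 now {3, 6, 7, 8}
Step 9: find(1) -> no change; set of 1 is {1, 2, 5}
Step 10: find(1) -> no change; set of 1 is {1, 2, 5}
Step 11: union(4, 2) -> merged; set of 4 now {1, 2, 4, 5}
Step 12: union(6, 3) -> already same set; set of 6 now {3, 6, 7, 8}
Step 13: union(5, 7) -> merged; set of 5 now {1, 2, 3, 4, 5, 6, 7, 8}
Component of 1: {1, 2, 3, 4, 5, 6, 7, 8}

Answer: 1, 2, 3, 4, 5, 6, 7, 8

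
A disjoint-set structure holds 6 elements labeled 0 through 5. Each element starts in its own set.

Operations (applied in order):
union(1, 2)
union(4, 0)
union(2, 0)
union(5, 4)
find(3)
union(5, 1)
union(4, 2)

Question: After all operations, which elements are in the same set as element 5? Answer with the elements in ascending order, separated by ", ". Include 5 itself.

Answer: 0, 1, 2, 4, 5

Derivation:
Step 1: union(1, 2) -> merged; set of 1 now {1, 2}
Step 2: union(4, 0) -> merged; set of 4 now {0, 4}
Step 3: union(2, 0) -> merged; set of 2 now {0, 1, 2, 4}
Step 4: union(5, 4) -> merged; set of 5 now {0, 1, 2, 4, 5}
Step 5: find(3) -> no change; set of 3 is {3}
Step 6: union(5, 1) -> already same set; set of 5 now {0, 1, 2, 4, 5}
Step 7: union(4, 2) -> already same set; set of 4 now {0, 1, 2, 4, 5}
Component of 5: {0, 1, 2, 4, 5}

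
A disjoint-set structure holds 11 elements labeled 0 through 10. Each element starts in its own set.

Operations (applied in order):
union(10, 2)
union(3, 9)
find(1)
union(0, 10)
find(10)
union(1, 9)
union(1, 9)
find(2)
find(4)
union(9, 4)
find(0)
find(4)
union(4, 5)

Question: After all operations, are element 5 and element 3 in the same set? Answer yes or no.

Answer: yes

Derivation:
Step 1: union(10, 2) -> merged; set of 10 now {2, 10}
Step 2: union(3, 9) -> merged; set of 3 now {3, 9}
Step 3: find(1) -> no change; set of 1 is {1}
Step 4: union(0, 10) -> merged; set of 0 now {0, 2, 10}
Step 5: find(10) -> no change; set of 10 is {0, 2, 10}
Step 6: union(1, 9) -> merged; set of 1 now {1, 3, 9}
Step 7: union(1, 9) -> already same set; set of 1 now {1, 3, 9}
Step 8: find(2) -> no change; set of 2 is {0, 2, 10}
Step 9: find(4) -> no change; set of 4 is {4}
Step 10: union(9, 4) -> merged; set of 9 now {1, 3, 4, 9}
Step 11: find(0) -> no change; set of 0 is {0, 2, 10}
Step 12: find(4) -> no change; set of 4 is {1, 3, 4, 9}
Step 13: union(4, 5) -> merged; set of 4 now {1, 3, 4, 5, 9}
Set of 5: {1, 3, 4, 5, 9}; 3 is a member.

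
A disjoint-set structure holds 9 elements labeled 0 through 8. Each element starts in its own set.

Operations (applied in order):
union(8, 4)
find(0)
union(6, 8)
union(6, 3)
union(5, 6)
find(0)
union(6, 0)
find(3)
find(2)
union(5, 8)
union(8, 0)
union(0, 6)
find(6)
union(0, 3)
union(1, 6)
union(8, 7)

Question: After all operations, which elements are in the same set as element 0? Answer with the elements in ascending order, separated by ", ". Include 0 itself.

Answer: 0, 1, 3, 4, 5, 6, 7, 8

Derivation:
Step 1: union(8, 4) -> merged; set of 8 now {4, 8}
Step 2: find(0) -> no change; set of 0 is {0}
Step 3: union(6, 8) -> merged; set of 6 now {4, 6, 8}
Step 4: union(6, 3) -> merged; set of 6 now {3, 4, 6, 8}
Step 5: union(5, 6) -> merged; set of 5 now {3, 4, 5, 6, 8}
Step 6: find(0) -> no change; set of 0 is {0}
Step 7: union(6, 0) -> merged; set of 6 now {0, 3, 4, 5, 6, 8}
Step 8: find(3) -> no change; set of 3 is {0, 3, 4, 5, 6, 8}
Step 9: find(2) -> no change; set of 2 is {2}
Step 10: union(5, 8) -> already same set; set of 5 now {0, 3, 4, 5, 6, 8}
Step 11: union(8, 0) -> already same set; set of 8 now {0, 3, 4, 5, 6, 8}
Step 12: union(0, 6) -> already same set; set of 0 now {0, 3, 4, 5, 6, 8}
Step 13: find(6) -> no change; set of 6 is {0, 3, 4, 5, 6, 8}
Step 14: union(0, 3) -> already same set; set of 0 now {0, 3, 4, 5, 6, 8}
Step 15: union(1, 6) -> merged; set of 1 now {0, 1, 3, 4, 5, 6, 8}
Step 16: union(8, 7) -> merged; set of 8 now {0, 1, 3, 4, 5, 6, 7, 8}
Component of 0: {0, 1, 3, 4, 5, 6, 7, 8}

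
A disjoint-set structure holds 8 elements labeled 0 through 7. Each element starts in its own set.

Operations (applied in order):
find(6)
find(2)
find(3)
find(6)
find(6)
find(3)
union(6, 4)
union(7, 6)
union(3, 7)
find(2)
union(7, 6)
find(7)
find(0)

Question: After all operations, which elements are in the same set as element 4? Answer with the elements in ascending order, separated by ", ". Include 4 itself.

Answer: 3, 4, 6, 7

Derivation:
Step 1: find(6) -> no change; set of 6 is {6}
Step 2: find(2) -> no change; set of 2 is {2}
Step 3: find(3) -> no change; set of 3 is {3}
Step 4: find(6) -> no change; set of 6 is {6}
Step 5: find(6) -> no change; set of 6 is {6}
Step 6: find(3) -> no change; set of 3 is {3}
Step 7: union(6, 4) -> merged; set of 6 now {4, 6}
Step 8: union(7, 6) -> merged; set of 7 now {4, 6, 7}
Step 9: union(3, 7) -> merged; set of 3 now {3, 4, 6, 7}
Step 10: find(2) -> no change; set of 2 is {2}
Step 11: union(7, 6) -> already same set; set of 7 now {3, 4, 6, 7}
Step 12: find(7) -> no change; set of 7 is {3, 4, 6, 7}
Step 13: find(0) -> no change; set of 0 is {0}
Component of 4: {3, 4, 6, 7}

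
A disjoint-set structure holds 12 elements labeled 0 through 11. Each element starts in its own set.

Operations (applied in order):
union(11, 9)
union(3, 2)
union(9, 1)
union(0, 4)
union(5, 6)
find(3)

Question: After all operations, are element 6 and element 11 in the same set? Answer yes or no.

Answer: no

Derivation:
Step 1: union(11, 9) -> merged; set of 11 now {9, 11}
Step 2: union(3, 2) -> merged; set of 3 now {2, 3}
Step 3: union(9, 1) -> merged; set of 9 now {1, 9, 11}
Step 4: union(0, 4) -> merged; set of 0 now {0, 4}
Step 5: union(5, 6) -> merged; set of 5 now {5, 6}
Step 6: find(3) -> no change; set of 3 is {2, 3}
Set of 6: {5, 6}; 11 is not a member.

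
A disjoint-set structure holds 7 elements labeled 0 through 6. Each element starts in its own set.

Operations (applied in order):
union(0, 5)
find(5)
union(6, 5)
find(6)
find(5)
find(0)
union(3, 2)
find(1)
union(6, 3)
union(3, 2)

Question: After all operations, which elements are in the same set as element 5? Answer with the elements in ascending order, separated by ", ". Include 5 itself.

Step 1: union(0, 5) -> merged; set of 0 now {0, 5}
Step 2: find(5) -> no change; set of 5 is {0, 5}
Step 3: union(6, 5) -> merged; set of 6 now {0, 5, 6}
Step 4: find(6) -> no change; set of 6 is {0, 5, 6}
Step 5: find(5) -> no change; set of 5 is {0, 5, 6}
Step 6: find(0) -> no change; set of 0 is {0, 5, 6}
Step 7: union(3, 2) -> merged; set of 3 now {2, 3}
Step 8: find(1) -> no change; set of 1 is {1}
Step 9: union(6, 3) -> merged; set of 6 now {0, 2, 3, 5, 6}
Step 10: union(3, 2) -> already same set; set of 3 now {0, 2, 3, 5, 6}
Component of 5: {0, 2, 3, 5, 6}

Answer: 0, 2, 3, 5, 6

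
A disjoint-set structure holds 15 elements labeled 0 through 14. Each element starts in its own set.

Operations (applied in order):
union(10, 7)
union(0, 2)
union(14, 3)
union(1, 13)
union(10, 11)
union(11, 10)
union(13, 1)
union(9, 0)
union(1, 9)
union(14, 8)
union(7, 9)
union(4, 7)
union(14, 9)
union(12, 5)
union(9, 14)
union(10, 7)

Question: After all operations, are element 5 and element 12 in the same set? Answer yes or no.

Step 1: union(10, 7) -> merged; set of 10 now {7, 10}
Step 2: union(0, 2) -> merged; set of 0 now {0, 2}
Step 3: union(14, 3) -> merged; set of 14 now {3, 14}
Step 4: union(1, 13) -> merged; set of 1 now {1, 13}
Step 5: union(10, 11) -> merged; set of 10 now {7, 10, 11}
Step 6: union(11, 10) -> already same set; set of 11 now {7, 10, 11}
Step 7: union(13, 1) -> already same set; set of 13 now {1, 13}
Step 8: union(9, 0) -> merged; set of 9 now {0, 2, 9}
Step 9: union(1, 9) -> merged; set of 1 now {0, 1, 2, 9, 13}
Step 10: union(14, 8) -> merged; set of 14 now {3, 8, 14}
Step 11: union(7, 9) -> merged; set of 7 now {0, 1, 2, 7, 9, 10, 11, 13}
Step 12: union(4, 7) -> merged; set of 4 now {0, 1, 2, 4, 7, 9, 10, 11, 13}
Step 13: union(14, 9) -> merged; set of 14 now {0, 1, 2, 3, 4, 7, 8, 9, 10, 11, 13, 14}
Step 14: union(12, 5) -> merged; set of 12 now {5, 12}
Step 15: union(9, 14) -> already same set; set of 9 now {0, 1, 2, 3, 4, 7, 8, 9, 10, 11, 13, 14}
Step 16: union(10, 7) -> already same set; set of 10 now {0, 1, 2, 3, 4, 7, 8, 9, 10, 11, 13, 14}
Set of 5: {5, 12}; 12 is a member.

Answer: yes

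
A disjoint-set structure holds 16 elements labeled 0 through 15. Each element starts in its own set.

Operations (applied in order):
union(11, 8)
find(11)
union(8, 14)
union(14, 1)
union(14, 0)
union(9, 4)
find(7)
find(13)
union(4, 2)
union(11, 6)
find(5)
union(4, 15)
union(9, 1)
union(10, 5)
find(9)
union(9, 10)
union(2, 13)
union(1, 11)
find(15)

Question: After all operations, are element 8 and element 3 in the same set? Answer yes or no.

Step 1: union(11, 8) -> merged; set of 11 now {8, 11}
Step 2: find(11) -> no change; set of 11 is {8, 11}
Step 3: union(8, 14) -> merged; set of 8 now {8, 11, 14}
Step 4: union(14, 1) -> merged; set of 14 now {1, 8, 11, 14}
Step 5: union(14, 0) -> merged; set of 14 now {0, 1, 8, 11, 14}
Step 6: union(9, 4) -> merged; set of 9 now {4, 9}
Step 7: find(7) -> no change; set of 7 is {7}
Step 8: find(13) -> no change; set of 13 is {13}
Step 9: union(4, 2) -> merged; set of 4 now {2, 4, 9}
Step 10: union(11, 6) -> merged; set of 11 now {0, 1, 6, 8, 11, 14}
Step 11: find(5) -> no change; set of 5 is {5}
Step 12: union(4, 15) -> merged; set of 4 now {2, 4, 9, 15}
Step 13: union(9, 1) -> merged; set of 9 now {0, 1, 2, 4, 6, 8, 9, 11, 14, 15}
Step 14: union(10, 5) -> merged; set of 10 now {5, 10}
Step 15: find(9) -> no change; set of 9 is {0, 1, 2, 4, 6, 8, 9, 11, 14, 15}
Step 16: union(9, 10) -> merged; set of 9 now {0, 1, 2, 4, 5, 6, 8, 9, 10, 11, 14, 15}
Step 17: union(2, 13) -> merged; set of 2 now {0, 1, 2, 4, 5, 6, 8, 9, 10, 11, 13, 14, 15}
Step 18: union(1, 11) -> already same set; set of 1 now {0, 1, 2, 4, 5, 6, 8, 9, 10, 11, 13, 14, 15}
Step 19: find(15) -> no change; set of 15 is {0, 1, 2, 4, 5, 6, 8, 9, 10, 11, 13, 14, 15}
Set of 8: {0, 1, 2, 4, 5, 6, 8, 9, 10, 11, 13, 14, 15}; 3 is not a member.

Answer: no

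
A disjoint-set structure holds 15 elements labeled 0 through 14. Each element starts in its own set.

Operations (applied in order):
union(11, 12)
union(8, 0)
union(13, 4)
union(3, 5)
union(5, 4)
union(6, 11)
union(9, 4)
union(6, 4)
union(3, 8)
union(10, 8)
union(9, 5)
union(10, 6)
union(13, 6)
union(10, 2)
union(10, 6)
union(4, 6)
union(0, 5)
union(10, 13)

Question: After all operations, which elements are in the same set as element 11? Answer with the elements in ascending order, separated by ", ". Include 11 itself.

Step 1: union(11, 12) -> merged; set of 11 now {11, 12}
Step 2: union(8, 0) -> merged; set of 8 now {0, 8}
Step 3: union(13, 4) -> merged; set of 13 now {4, 13}
Step 4: union(3, 5) -> merged; set of 3 now {3, 5}
Step 5: union(5, 4) -> merged; set of 5 now {3, 4, 5, 13}
Step 6: union(6, 11) -> merged; set of 6 now {6, 11, 12}
Step 7: union(9, 4) -> merged; set of 9 now {3, 4, 5, 9, 13}
Step 8: union(6, 4) -> merged; set of 6 now {3, 4, 5, 6, 9, 11, 12, 13}
Step 9: union(3, 8) -> merged; set of 3 now {0, 3, 4, 5, 6, 8, 9, 11, 12, 13}
Step 10: union(10, 8) -> merged; set of 10 now {0, 3, 4, 5, 6, 8, 9, 10, 11, 12, 13}
Step 11: union(9, 5) -> already same set; set of 9 now {0, 3, 4, 5, 6, 8, 9, 10, 11, 12, 13}
Step 12: union(10, 6) -> already same set; set of 10 now {0, 3, 4, 5, 6, 8, 9, 10, 11, 12, 13}
Step 13: union(13, 6) -> already same set; set of 13 now {0, 3, 4, 5, 6, 8, 9, 10, 11, 12, 13}
Step 14: union(10, 2) -> merged; set of 10 now {0, 2, 3, 4, 5, 6, 8, 9, 10, 11, 12, 13}
Step 15: union(10, 6) -> already same set; set of 10 now {0, 2, 3, 4, 5, 6, 8, 9, 10, 11, 12, 13}
Step 16: union(4, 6) -> already same set; set of 4 now {0, 2, 3, 4, 5, 6, 8, 9, 10, 11, 12, 13}
Step 17: union(0, 5) -> already same set; set of 0 now {0, 2, 3, 4, 5, 6, 8, 9, 10, 11, 12, 13}
Step 18: union(10, 13) -> already same set; set of 10 now {0, 2, 3, 4, 5, 6, 8, 9, 10, 11, 12, 13}
Component of 11: {0, 2, 3, 4, 5, 6, 8, 9, 10, 11, 12, 13}

Answer: 0, 2, 3, 4, 5, 6, 8, 9, 10, 11, 12, 13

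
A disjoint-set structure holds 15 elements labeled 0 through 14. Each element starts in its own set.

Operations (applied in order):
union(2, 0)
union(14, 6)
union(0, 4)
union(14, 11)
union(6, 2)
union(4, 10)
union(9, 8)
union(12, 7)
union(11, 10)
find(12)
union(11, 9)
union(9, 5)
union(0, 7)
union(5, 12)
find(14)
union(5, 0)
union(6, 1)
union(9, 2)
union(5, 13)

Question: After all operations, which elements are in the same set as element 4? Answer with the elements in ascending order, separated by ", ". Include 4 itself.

Step 1: union(2, 0) -> merged; set of 2 now {0, 2}
Step 2: union(14, 6) -> merged; set of 14 now {6, 14}
Step 3: union(0, 4) -> merged; set of 0 now {0, 2, 4}
Step 4: union(14, 11) -> merged; set of 14 now {6, 11, 14}
Step 5: union(6, 2) -> merged; set of 6 now {0, 2, 4, 6, 11, 14}
Step 6: union(4, 10) -> merged; set of 4 now {0, 2, 4, 6, 10, 11, 14}
Step 7: union(9, 8) -> merged; set of 9 now {8, 9}
Step 8: union(12, 7) -> merged; set of 12 now {7, 12}
Step 9: union(11, 10) -> already same set; set of 11 now {0, 2, 4, 6, 10, 11, 14}
Step 10: find(12) -> no change; set of 12 is {7, 12}
Step 11: union(11, 9) -> merged; set of 11 now {0, 2, 4, 6, 8, 9, 10, 11, 14}
Step 12: union(9, 5) -> merged; set of 9 now {0, 2, 4, 5, 6, 8, 9, 10, 11, 14}
Step 13: union(0, 7) -> merged; set of 0 now {0, 2, 4, 5, 6, 7, 8, 9, 10, 11, 12, 14}
Step 14: union(5, 12) -> already same set; set of 5 now {0, 2, 4, 5, 6, 7, 8, 9, 10, 11, 12, 14}
Step 15: find(14) -> no change; set of 14 is {0, 2, 4, 5, 6, 7, 8, 9, 10, 11, 12, 14}
Step 16: union(5, 0) -> already same set; set of 5 now {0, 2, 4, 5, 6, 7, 8, 9, 10, 11, 12, 14}
Step 17: union(6, 1) -> merged; set of 6 now {0, 1, 2, 4, 5, 6, 7, 8, 9, 10, 11, 12, 14}
Step 18: union(9, 2) -> already same set; set of 9 now {0, 1, 2, 4, 5, 6, 7, 8, 9, 10, 11, 12, 14}
Step 19: union(5, 13) -> merged; set of 5 now {0, 1, 2, 4, 5, 6, 7, 8, 9, 10, 11, 12, 13, 14}
Component of 4: {0, 1, 2, 4, 5, 6, 7, 8, 9, 10, 11, 12, 13, 14}

Answer: 0, 1, 2, 4, 5, 6, 7, 8, 9, 10, 11, 12, 13, 14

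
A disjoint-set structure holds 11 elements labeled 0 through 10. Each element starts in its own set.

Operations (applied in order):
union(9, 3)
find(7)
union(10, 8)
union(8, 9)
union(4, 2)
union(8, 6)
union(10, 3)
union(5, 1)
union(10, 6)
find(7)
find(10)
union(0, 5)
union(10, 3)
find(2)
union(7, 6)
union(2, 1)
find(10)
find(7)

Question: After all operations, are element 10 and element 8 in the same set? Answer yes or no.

Answer: yes

Derivation:
Step 1: union(9, 3) -> merged; set of 9 now {3, 9}
Step 2: find(7) -> no change; set of 7 is {7}
Step 3: union(10, 8) -> merged; set of 10 now {8, 10}
Step 4: union(8, 9) -> merged; set of 8 now {3, 8, 9, 10}
Step 5: union(4, 2) -> merged; set of 4 now {2, 4}
Step 6: union(8, 6) -> merged; set of 8 now {3, 6, 8, 9, 10}
Step 7: union(10, 3) -> already same set; set of 10 now {3, 6, 8, 9, 10}
Step 8: union(5, 1) -> merged; set of 5 now {1, 5}
Step 9: union(10, 6) -> already same set; set of 10 now {3, 6, 8, 9, 10}
Step 10: find(7) -> no change; set of 7 is {7}
Step 11: find(10) -> no change; set of 10 is {3, 6, 8, 9, 10}
Step 12: union(0, 5) -> merged; set of 0 now {0, 1, 5}
Step 13: union(10, 3) -> already same set; set of 10 now {3, 6, 8, 9, 10}
Step 14: find(2) -> no change; set of 2 is {2, 4}
Step 15: union(7, 6) -> merged; set of 7 now {3, 6, 7, 8, 9, 10}
Step 16: union(2, 1) -> merged; set of 2 now {0, 1, 2, 4, 5}
Step 17: find(10) -> no change; set of 10 is {3, 6, 7, 8, 9, 10}
Step 18: find(7) -> no change; set of 7 is {3, 6, 7, 8, 9, 10}
Set of 10: {3, 6, 7, 8, 9, 10}; 8 is a member.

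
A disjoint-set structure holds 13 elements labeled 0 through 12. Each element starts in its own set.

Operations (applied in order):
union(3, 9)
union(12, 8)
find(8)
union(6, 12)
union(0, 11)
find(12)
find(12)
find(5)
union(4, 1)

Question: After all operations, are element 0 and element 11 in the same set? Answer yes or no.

Answer: yes

Derivation:
Step 1: union(3, 9) -> merged; set of 3 now {3, 9}
Step 2: union(12, 8) -> merged; set of 12 now {8, 12}
Step 3: find(8) -> no change; set of 8 is {8, 12}
Step 4: union(6, 12) -> merged; set of 6 now {6, 8, 12}
Step 5: union(0, 11) -> merged; set of 0 now {0, 11}
Step 6: find(12) -> no change; set of 12 is {6, 8, 12}
Step 7: find(12) -> no change; set of 12 is {6, 8, 12}
Step 8: find(5) -> no change; set of 5 is {5}
Step 9: union(4, 1) -> merged; set of 4 now {1, 4}
Set of 0: {0, 11}; 11 is a member.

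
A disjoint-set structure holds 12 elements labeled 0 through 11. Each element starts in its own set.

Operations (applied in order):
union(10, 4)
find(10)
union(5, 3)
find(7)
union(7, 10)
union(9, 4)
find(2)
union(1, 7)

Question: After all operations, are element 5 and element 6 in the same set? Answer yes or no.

Answer: no

Derivation:
Step 1: union(10, 4) -> merged; set of 10 now {4, 10}
Step 2: find(10) -> no change; set of 10 is {4, 10}
Step 3: union(5, 3) -> merged; set of 5 now {3, 5}
Step 4: find(7) -> no change; set of 7 is {7}
Step 5: union(7, 10) -> merged; set of 7 now {4, 7, 10}
Step 6: union(9, 4) -> merged; set of 9 now {4, 7, 9, 10}
Step 7: find(2) -> no change; set of 2 is {2}
Step 8: union(1, 7) -> merged; set of 1 now {1, 4, 7, 9, 10}
Set of 5: {3, 5}; 6 is not a member.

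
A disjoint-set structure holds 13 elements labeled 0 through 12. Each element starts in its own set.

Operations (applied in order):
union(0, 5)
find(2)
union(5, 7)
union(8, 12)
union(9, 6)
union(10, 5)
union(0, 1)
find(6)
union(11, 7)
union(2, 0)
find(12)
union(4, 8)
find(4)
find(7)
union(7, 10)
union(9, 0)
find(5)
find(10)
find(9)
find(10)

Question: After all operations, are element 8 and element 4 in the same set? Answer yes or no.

Step 1: union(0, 5) -> merged; set of 0 now {0, 5}
Step 2: find(2) -> no change; set of 2 is {2}
Step 3: union(5, 7) -> merged; set of 5 now {0, 5, 7}
Step 4: union(8, 12) -> merged; set of 8 now {8, 12}
Step 5: union(9, 6) -> merged; set of 9 now {6, 9}
Step 6: union(10, 5) -> merged; set of 10 now {0, 5, 7, 10}
Step 7: union(0, 1) -> merged; set of 0 now {0, 1, 5, 7, 10}
Step 8: find(6) -> no change; set of 6 is {6, 9}
Step 9: union(11, 7) -> merged; set of 11 now {0, 1, 5, 7, 10, 11}
Step 10: union(2, 0) -> merged; set of 2 now {0, 1, 2, 5, 7, 10, 11}
Step 11: find(12) -> no change; set of 12 is {8, 12}
Step 12: union(4, 8) -> merged; set of 4 now {4, 8, 12}
Step 13: find(4) -> no change; set of 4 is {4, 8, 12}
Step 14: find(7) -> no change; set of 7 is {0, 1, 2, 5, 7, 10, 11}
Step 15: union(7, 10) -> already same set; set of 7 now {0, 1, 2, 5, 7, 10, 11}
Step 16: union(9, 0) -> merged; set of 9 now {0, 1, 2, 5, 6, 7, 9, 10, 11}
Step 17: find(5) -> no change; set of 5 is {0, 1, 2, 5, 6, 7, 9, 10, 11}
Step 18: find(10) -> no change; set of 10 is {0, 1, 2, 5, 6, 7, 9, 10, 11}
Step 19: find(9) -> no change; set of 9 is {0, 1, 2, 5, 6, 7, 9, 10, 11}
Step 20: find(10) -> no change; set of 10 is {0, 1, 2, 5, 6, 7, 9, 10, 11}
Set of 8: {4, 8, 12}; 4 is a member.

Answer: yes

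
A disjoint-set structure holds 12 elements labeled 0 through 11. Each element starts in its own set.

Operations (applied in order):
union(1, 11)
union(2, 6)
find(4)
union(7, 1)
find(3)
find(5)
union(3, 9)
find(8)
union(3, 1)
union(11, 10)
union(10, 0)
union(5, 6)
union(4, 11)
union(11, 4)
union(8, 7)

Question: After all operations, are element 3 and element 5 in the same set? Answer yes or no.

Answer: no

Derivation:
Step 1: union(1, 11) -> merged; set of 1 now {1, 11}
Step 2: union(2, 6) -> merged; set of 2 now {2, 6}
Step 3: find(4) -> no change; set of 4 is {4}
Step 4: union(7, 1) -> merged; set of 7 now {1, 7, 11}
Step 5: find(3) -> no change; set of 3 is {3}
Step 6: find(5) -> no change; set of 5 is {5}
Step 7: union(3, 9) -> merged; set of 3 now {3, 9}
Step 8: find(8) -> no change; set of 8 is {8}
Step 9: union(3, 1) -> merged; set of 3 now {1, 3, 7, 9, 11}
Step 10: union(11, 10) -> merged; set of 11 now {1, 3, 7, 9, 10, 11}
Step 11: union(10, 0) -> merged; set of 10 now {0, 1, 3, 7, 9, 10, 11}
Step 12: union(5, 6) -> merged; set of 5 now {2, 5, 6}
Step 13: union(4, 11) -> merged; set of 4 now {0, 1, 3, 4, 7, 9, 10, 11}
Step 14: union(11, 4) -> already same set; set of 11 now {0, 1, 3, 4, 7, 9, 10, 11}
Step 15: union(8, 7) -> merged; set of 8 now {0, 1, 3, 4, 7, 8, 9, 10, 11}
Set of 3: {0, 1, 3, 4, 7, 8, 9, 10, 11}; 5 is not a member.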